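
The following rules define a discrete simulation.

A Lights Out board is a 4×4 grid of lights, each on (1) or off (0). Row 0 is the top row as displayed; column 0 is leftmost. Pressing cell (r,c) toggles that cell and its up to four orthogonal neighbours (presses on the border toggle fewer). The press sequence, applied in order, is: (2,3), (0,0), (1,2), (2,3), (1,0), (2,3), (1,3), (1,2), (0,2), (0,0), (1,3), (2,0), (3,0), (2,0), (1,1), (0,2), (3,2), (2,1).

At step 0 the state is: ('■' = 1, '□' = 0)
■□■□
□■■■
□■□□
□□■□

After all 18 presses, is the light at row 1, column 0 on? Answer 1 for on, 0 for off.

0

t=0: ■□■□
□■■■
□■□□
□□■□
t=1: ■□■□
□■■□
□■■■
□□■■
t=2: □■■□
■■■□
□■■■
□□■■
t=3: □■□□
■□□■
□■□■
□□■■
t=4: □■□□
■□□□
□■■□
□□■□
t=5: ■■□□
□■□□
■■■□
□□■□
t=6: ■■□□
□■□■
■■□■
□□■■
t=7: ■■□■
□■■□
■■□□
□□■■
t=8: ■■■■
□□□■
■■■□
□□■■
t=9: ■□□□
□□■■
■■■□
□□■■
t=10: □■□□
■□■■
■■■□
□□■■
t=11: □■□■
■□□□
■■■■
□□■■
t=12: □■□■
□□□□
□□■■
■□■■
t=13: □■□■
□□□□
■□■■
□■■■
t=14: □■□■
■□□□
□■■■
■■■■
t=15: □□□■
□■■□
□□■■
■■■■
t=16: □■■□
□■□□
□□■■
■■■■
t=17: □■■□
□■□□
□□□■
■□□□
t=18: □■■□
□□□□
■■■■
■■□□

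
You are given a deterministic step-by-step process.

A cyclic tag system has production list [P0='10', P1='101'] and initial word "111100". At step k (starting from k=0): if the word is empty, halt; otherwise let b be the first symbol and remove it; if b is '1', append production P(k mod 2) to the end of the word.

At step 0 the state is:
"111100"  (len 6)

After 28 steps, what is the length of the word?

19

k=0  "111100"  (len 6)
k=1  "1110010"  (len 7)
k=2  "110010101"  (len 9)
k=3  "1001010110"  (len 10)
k=4  "001010110101"  (len 12)
k=5  "01010110101"  (len 11)
k=6  "1010110101"  (len 10)
k=7  "01011010110"  (len 11)
k=8  "1011010110"  (len 10)
k=9  "01101011010"  (len 11)
k=10  "1101011010"  (len 10)
k=11  "10101101010"  (len 11)
k=12  "0101101010101"  (len 13)
k=13  "101101010101"  (len 12)
k=14  "01101010101101"  (len 14)
k=15  "1101010101101"  (len 13)
k=16  "101010101101101"  (len 15)
k=17  "0101010110110110"  (len 16)
k=18  "101010110110110"  (len 15)
k=19  "0101011011011010"  (len 16)
k=20  "101011011011010"  (len 15)
k=21  "0101101101101010"  (len 16)
k=22  "101101101101010"  (len 15)
k=23  "0110110110101010"  (len 16)
k=24  "110110110101010"  (len 15)
k=25  "1011011010101010"  (len 16)
k=26  "011011010101010101"  (len 18)
k=27  "11011010101010101"  (len 17)
k=28  "1011010101010101101"  (len 19)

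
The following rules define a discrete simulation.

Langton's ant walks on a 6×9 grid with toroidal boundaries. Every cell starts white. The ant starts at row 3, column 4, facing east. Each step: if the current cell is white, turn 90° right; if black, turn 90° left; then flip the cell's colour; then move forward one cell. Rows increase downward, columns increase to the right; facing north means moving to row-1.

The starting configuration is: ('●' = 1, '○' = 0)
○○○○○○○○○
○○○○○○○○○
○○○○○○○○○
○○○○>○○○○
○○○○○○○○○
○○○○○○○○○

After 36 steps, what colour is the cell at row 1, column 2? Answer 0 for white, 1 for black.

step 0: ○○○○○○○○○
○○○○○○○○○
○○○○○○○○○
○○○○>○○○○
○○○○○○○○○
○○○○○○○○○
step 1: ○○○○○○○○○
○○○○○○○○○
○○○○○○○○○
○○○○●○○○○
○○○○v○○○○
○○○○○○○○○
step 2: ○○○○○○○○○
○○○○○○○○○
○○○○○○○○○
○○○○●○○○○
○○○<●○○○○
○○○○○○○○○
step 3: ○○○○○○○○○
○○○○○○○○○
○○○○○○○○○
○○○^●○○○○
○○○●●○○○○
○○○○○○○○○
step 4: ○○○○○○○○○
○○○○○○○○○
○○○○○○○○○
○○○●>○○○○
○○○●●○○○○
○○○○○○○○○
step 5: ○○○○○○○○○
○○○○○○○○○
○○○○^○○○○
○○○●○○○○○
○○○●●○○○○
○○○○○○○○○
step 6: ○○○○○○○○○
○○○○○○○○○
○○○○●>○○○
○○○●○○○○○
○○○●●○○○○
○○○○○○○○○
step 7: ○○○○○○○○○
○○○○○○○○○
○○○○●●○○○
○○○●○v○○○
○○○●●○○○○
○○○○○○○○○
step 8: ○○○○○○○○○
○○○○○○○○○
○○○○●●○○○
○○○●<●○○○
○○○●●○○○○
○○○○○○○○○
step 9: ○○○○○○○○○
○○○○○○○○○
○○○○^●○○○
○○○●●●○○○
○○○●●○○○○
○○○○○○○○○
step 10: ○○○○○○○○○
○○○○○○○○○
○○○<○●○○○
○○○●●●○○○
○○○●●○○○○
○○○○○○○○○
step 11: ○○○○○○○○○
○○○^○○○○○
○○○●○●○○○
○○○●●●○○○
○○○●●○○○○
○○○○○○○○○
step 12: ○○○○○○○○○
○○○●>○○○○
○○○●○●○○○
○○○●●●○○○
○○○●●○○○○
○○○○○○○○○
step 13: ○○○○○○○○○
○○○●●○○○○
○○○●v●○○○
○○○●●●○○○
○○○●●○○○○
○○○○○○○○○
step 14: ○○○○○○○○○
○○○●●○○○○
○○○<●●○○○
○○○●●●○○○
○○○●●○○○○
○○○○○○○○○
step 15: ○○○○○○○○○
○○○●●○○○○
○○○○●●○○○
○○○v●●○○○
○○○●●○○○○
○○○○○○○○○
step 16: ○○○○○○○○○
○○○●●○○○○
○○○○●●○○○
○○○○>●○○○
○○○●●○○○○
○○○○○○○○○
step 17: ○○○○○○○○○
○○○●●○○○○
○○○○^●○○○
○○○○○●○○○
○○○●●○○○○
○○○○○○○○○
step 18: ○○○○○○○○○
○○○●●○○○○
○○○<○●○○○
○○○○○●○○○
○○○●●○○○○
○○○○○○○○○
step 19: ○○○○○○○○○
○○○^●○○○○
○○○●○●○○○
○○○○○●○○○
○○○●●○○○○
○○○○○○○○○
step 20: ○○○○○○○○○
○○<○●○○○○
○○○●○●○○○
○○○○○●○○○
○○○●●○○○○
○○○○○○○○○
step 21: ○○^○○○○○○
○○●○●○○○○
○○○●○●○○○
○○○○○●○○○
○○○●●○○○○
○○○○○○○○○
step 22: ○○●>○○○○○
○○●○●○○○○
○○○●○●○○○
○○○○○●○○○
○○○●●○○○○
○○○○○○○○○
step 23: ○○●●○○○○○
○○●v●○○○○
○○○●○●○○○
○○○○○●○○○
○○○●●○○○○
○○○○○○○○○
step 24: ○○●●○○○○○
○○<●●○○○○
○○○●○●○○○
○○○○○●○○○
○○○●●○○○○
○○○○○○○○○
step 25: ○○●●○○○○○
○○○●●○○○○
○○v●○●○○○
○○○○○●○○○
○○○●●○○○○
○○○○○○○○○
step 26: ○○●●○○○○○
○○○●●○○○○
○<●●○●○○○
○○○○○●○○○
○○○●●○○○○
○○○○○○○○○
step 27: ○○●●○○○○○
○^○●●○○○○
○●●●○●○○○
○○○○○●○○○
○○○●●○○○○
○○○○○○○○○
step 28: ○○●●○○○○○
○●>●●○○○○
○●●●○●○○○
○○○○○●○○○
○○○●●○○○○
○○○○○○○○○
step 29: ○○●●○○○○○
○●●●●○○○○
○●v●○●○○○
○○○○○●○○○
○○○●●○○○○
○○○○○○○○○
step 30: ○○●●○○○○○
○●●●●○○○○
○●○>○●○○○
○○○○○●○○○
○○○●●○○○○
○○○○○○○○○
step 31: ○○●●○○○○○
○●●^●○○○○
○●○○○●○○○
○○○○○●○○○
○○○●●○○○○
○○○○○○○○○
step 32: ○○●●○○○○○
○●<○●○○○○
○●○○○●○○○
○○○○○●○○○
○○○●●○○○○
○○○○○○○○○
step 33: ○○●●○○○○○
○●○○●○○○○
○●v○○●○○○
○○○○○●○○○
○○○●●○○○○
○○○○○○○○○
step 34: ○○●●○○○○○
○●○○●○○○○
○<●○○●○○○
○○○○○●○○○
○○○●●○○○○
○○○○○○○○○
step 35: ○○●●○○○○○
○●○○●○○○○
○○●○○●○○○
○v○○○●○○○
○○○●●○○○○
○○○○○○○○○
step 36: ○○●●○○○○○
○●○○●○○○○
○○●○○●○○○
<●○○○●○○○
○○○●●○○○○
○○○○○○○○○

0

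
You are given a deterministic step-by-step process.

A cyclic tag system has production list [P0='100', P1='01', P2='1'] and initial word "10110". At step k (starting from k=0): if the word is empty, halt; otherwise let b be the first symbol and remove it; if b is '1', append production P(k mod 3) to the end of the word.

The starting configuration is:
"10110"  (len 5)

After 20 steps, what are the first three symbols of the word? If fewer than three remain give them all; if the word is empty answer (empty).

011

step 0: "10110"  (len 5)
step 1: "0110100"  (len 7)
step 2: "110100"  (len 6)
step 3: "101001"  (len 6)
step 4: "01001100"  (len 8)
step 5: "1001100"  (len 7)
step 6: "0011001"  (len 7)
step 7: "011001"  (len 6)
step 8: "11001"  (len 5)
step 9: "10011"  (len 5)
step 10: "0011100"  (len 7)
step 11: "011100"  (len 6)
step 12: "11100"  (len 5)
step 13: "1100100"  (len 7)
step 14: "10010001"  (len 8)
step 15: "00100011"  (len 8)
step 16: "0100011"  (len 7)
step 17: "100011"  (len 6)
step 18: "000111"  (len 6)
step 19: "00111"  (len 5)
step 20: "0111"  (len 4)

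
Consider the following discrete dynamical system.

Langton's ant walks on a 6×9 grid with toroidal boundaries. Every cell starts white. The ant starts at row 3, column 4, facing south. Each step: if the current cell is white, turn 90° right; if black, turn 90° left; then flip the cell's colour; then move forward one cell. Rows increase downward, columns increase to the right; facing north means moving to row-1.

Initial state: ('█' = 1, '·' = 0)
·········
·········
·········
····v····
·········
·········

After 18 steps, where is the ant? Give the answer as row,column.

step 0: ·········
·········
·········
····v····
·········
·········
step 1: ·········
·········
·········
···<█····
·········
·········
step 2: ·········
·········
···^·····
···██····
·········
·········
step 3: ·········
·········
···█>····
···██····
·········
·········
step 4: ·········
·········
···██····
···█v····
·········
·········
step 5: ·········
·········
···██····
···█·>···
·········
·········
step 6: ·········
·········
···██····
···█·█···
·····v···
·········
step 7: ·········
·········
···██····
···█·█···
····<█···
·········
step 8: ·········
·········
···██····
···█^█···
····██···
·········
step 9: ·········
·········
···██····
···██>···
····██···
·········
step 10: ·········
·········
···██^···
···██····
····██···
·········
step 11: ·········
·········
···███>··
···██····
····██···
·········
step 12: ·········
·········
···████··
···██·v··
····██···
·········
step 13: ·········
·········
···████··
···██<█··
····██···
·········
step 14: ·········
·········
···██^█··
···████··
····██···
·········
step 15: ·········
·········
···█<·█··
···████··
····██···
·········
step 16: ·········
·········
···█··█··
···█v██··
····██···
·········
step 17: ·········
·········
···█··█··
···█·>█··
····██···
·········
step 18: ·········
·········
···█·^█··
···█··█··
····██···
·········

2,5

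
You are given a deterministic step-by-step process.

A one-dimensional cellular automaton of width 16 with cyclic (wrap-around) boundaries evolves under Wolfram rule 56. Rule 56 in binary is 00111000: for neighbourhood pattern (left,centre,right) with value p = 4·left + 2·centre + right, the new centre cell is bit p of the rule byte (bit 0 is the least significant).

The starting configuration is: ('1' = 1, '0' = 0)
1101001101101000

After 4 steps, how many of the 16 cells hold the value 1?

8

gen 0: 1101001101101000
gen 1: 1010101011010100
gen 2: 0101010110101010
gen 3: 0010101101010101
gen 4: 1001011010101010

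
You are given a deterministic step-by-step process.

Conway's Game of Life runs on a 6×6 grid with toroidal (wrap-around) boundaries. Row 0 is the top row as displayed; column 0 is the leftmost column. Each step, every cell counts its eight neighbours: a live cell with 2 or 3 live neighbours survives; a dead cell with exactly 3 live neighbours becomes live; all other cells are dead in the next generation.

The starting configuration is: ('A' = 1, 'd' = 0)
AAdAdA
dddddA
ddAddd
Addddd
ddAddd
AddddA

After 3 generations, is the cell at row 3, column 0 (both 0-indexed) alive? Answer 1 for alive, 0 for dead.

k=0  AAdAdA
dddddA
ddAddd
Addddd
ddAddd
AddddA
k=1  dAdddd
dAAdAA
dddddd
dAdddd
AAdddA
ddAdAA
k=2  dAdddd
AAAddd
AAAddd
dAdddd
dAAdAA
ddAdAA
k=3  dddAdA
dddddd
dddddd
dddAdA
dAAdAA
ddAdAA

0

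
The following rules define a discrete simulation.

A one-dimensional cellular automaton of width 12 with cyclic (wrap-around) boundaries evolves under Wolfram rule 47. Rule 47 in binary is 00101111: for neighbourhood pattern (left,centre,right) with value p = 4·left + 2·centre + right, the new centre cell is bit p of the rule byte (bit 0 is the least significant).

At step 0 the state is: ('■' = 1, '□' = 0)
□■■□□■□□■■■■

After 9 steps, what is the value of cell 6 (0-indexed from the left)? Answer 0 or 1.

step 0: □■■□□■□□■■■■
step 1: ■■□□■■□■■□□□
step 2: ■□□■■□■■□□■■
step 3: □□■■□■■□□■■□
step 4: ■■■□■■□□■■□□
step 5: ■□□■■□□■■□□■
step 6: □□■■□□■■□□■■
step 7: □■■□□■■□□■■□
step 8: ■■□□■■□□■■□□
step 9: ■□□■■□□■■□□■

0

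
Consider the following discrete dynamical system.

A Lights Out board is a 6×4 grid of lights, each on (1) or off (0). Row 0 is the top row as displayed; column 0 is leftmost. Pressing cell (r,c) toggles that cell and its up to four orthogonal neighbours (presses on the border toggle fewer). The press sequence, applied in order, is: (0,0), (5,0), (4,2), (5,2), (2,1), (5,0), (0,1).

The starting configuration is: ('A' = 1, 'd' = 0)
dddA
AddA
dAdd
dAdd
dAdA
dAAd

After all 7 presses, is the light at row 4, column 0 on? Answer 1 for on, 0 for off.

0

t=0: dddA
AddA
dAdd
dAdd
dAdA
dAAd
t=1: AAdA
dddA
dAdd
dAdd
dAdA
dAAd
t=2: AAdA
dddA
dAdd
dAdd
AAdA
AdAd
t=3: AAdA
dddA
dAdd
dAAd
AdAd
Addd
t=4: AAdA
dddA
dAdd
dAAd
Addd
AAAA
t=5: AAdA
dAdA
AdAd
ddAd
Addd
AAAA
t=6: AAdA
dAdA
AdAd
ddAd
dddd
ddAA
t=7: ddAA
dddA
AdAd
ddAd
dddd
ddAA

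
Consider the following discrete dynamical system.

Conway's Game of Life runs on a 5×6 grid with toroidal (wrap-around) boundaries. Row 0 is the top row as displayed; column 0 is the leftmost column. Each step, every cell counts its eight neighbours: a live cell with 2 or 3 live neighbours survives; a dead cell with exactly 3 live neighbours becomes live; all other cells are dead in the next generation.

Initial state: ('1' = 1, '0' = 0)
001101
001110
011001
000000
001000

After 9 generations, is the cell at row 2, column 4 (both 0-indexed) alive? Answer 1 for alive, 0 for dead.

k=0  001101
001110
011001
000000
001000
k=1  010000
100001
011010
011000
001100
k=2  111000
101001
001101
000000
000100
k=3  101101
000011
111111
001110
011000
k=4  101101
000000
110000
000000
100001
k=5  110011
001001
000000
010001
110011
k=6  001100
010011
100000
010011
001000
k=7  011110
111111
010000
110001
011010
k=8  000000
000001
000100
000001
000010
k=9  000000
000000
000010
000010
000000

1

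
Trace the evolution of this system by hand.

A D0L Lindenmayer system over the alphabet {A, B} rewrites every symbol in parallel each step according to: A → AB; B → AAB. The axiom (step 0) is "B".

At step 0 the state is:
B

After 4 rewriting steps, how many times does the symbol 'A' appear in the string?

k=0  B
k=1  AAB
k=2  ABABAAB
k=3  ABAABABAABABABAAB
k=4  ABAABABABAABABAABABABAABABAABABAABABABAAB

24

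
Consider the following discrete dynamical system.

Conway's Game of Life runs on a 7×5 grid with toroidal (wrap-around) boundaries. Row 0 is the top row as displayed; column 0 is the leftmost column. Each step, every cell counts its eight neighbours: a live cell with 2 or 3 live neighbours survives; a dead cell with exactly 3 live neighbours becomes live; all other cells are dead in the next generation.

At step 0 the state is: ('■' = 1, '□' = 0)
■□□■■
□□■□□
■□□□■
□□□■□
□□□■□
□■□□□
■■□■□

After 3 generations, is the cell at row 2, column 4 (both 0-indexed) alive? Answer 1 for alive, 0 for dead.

0) ■□□■■
□□■□□
■□□□■
□□□■□
□□□■□
□■□□□
■■□■□
1) ■□□■□
□■□□□
□□□■■
□□□■□
□□■□□
■■□□■
□■□■□
2) ■■□□■
■□■■□
□□■■■
□□■■■
■■■■■
■■□■■
□■□■□
3) □□□□□
□□□□□
■□□□□
□□□□□
□□□□□
□□□□□
□□□■□

0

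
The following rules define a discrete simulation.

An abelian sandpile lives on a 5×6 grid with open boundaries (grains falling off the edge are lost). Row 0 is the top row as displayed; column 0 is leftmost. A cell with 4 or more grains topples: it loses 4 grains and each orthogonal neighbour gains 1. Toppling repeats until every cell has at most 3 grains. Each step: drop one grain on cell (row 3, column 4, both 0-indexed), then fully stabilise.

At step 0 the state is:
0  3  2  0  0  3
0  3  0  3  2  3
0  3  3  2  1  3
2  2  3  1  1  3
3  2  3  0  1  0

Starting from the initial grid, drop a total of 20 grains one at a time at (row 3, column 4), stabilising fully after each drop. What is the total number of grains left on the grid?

52

t=0: 0  3  2  0  0  3
0  3  0  3  2  3
0  3  3  2  1  3
2  2  3  1  1  3
3  2  3  0  1  0
t=1: 0  3  2  0  0  3
0  3  0  3  2  3
0  3  3  2  1  3
2  2  3  1  2  3
3  2  3  0  1  0
t=2: 0  3  2  0  0  3
0  3  0  3  2  3
0  3  3  2  1  3
2  2  3  1  3  3
3  2  3  0  1  0
t=3: 0  3  2  0  1  0
0  3  0  3  3  1
0  3  3  2  3  1
2  2  3  2  1  1
3  2  3  0  2  1
t=4: 0  3  2  0  1  0
0  3  0  3  3  1
0  3  3  2  3  1
2  2  3  2  2  1
3  2  3  0  2  1
t=5: 0  3  2  0  1  0
0  3  0  3  3  1
0  3  3  2  3  1
2  2  3  2  3  1
3  2  3  0  2  1
t=6: 1  0  3  1  2  0
1  1  3  1  1  2
2  2  2  2  2  2
0  2  3  1  2  2
1  1  1  2  3  1
t=7: 1  0  3  1  2  0
1  1  3  1  1  2
2  2  2  2  2  2
0  2  3  1  3  2
1  1  1  2  3  1
t=8: 1  0  3  1  2  0
1  1  3  1  1  2
2  2  2  2  3  2
0  2  3  2  1  3
1  1  1  3  0  2
t=9: 1  0  3  1  2  0
1  1  3  1  1  2
2  2  2  2  3  2
0  2  3  2  2  3
1  1  1  3  0  2
t=10: 1  0  3  1  2  0
1  1  3  1  1  2
2  2  2  2  3  2
0  2  3  2  3  3
1  1  1  3  0  2
t=11: 1  0  3  1  2  0
1  1  3  1  2  3
2  2  2  3  1  0
0  2  3  3  2  1
1  1  1  3  1  3
t=12: 1  0  3  1  2  0
1  1  3  1  2  3
2  2  2  3  1  0
0  2  3  3  3  1
1  1  1  3  1  3
t=13: 1  1  0  2  2  0
1  2  1  3  2  3
2  3  1  1  3  0
0  3  1  3  1  2
1  1  3  0  3  3
t=14: 1  1  0  2  2  0
1  2  1  3  2  3
2  3  1  1  3  0
0  3  1  3  2  2
1  1  3  0  3  3
t=15: 1  1  0  2  2  0
1  2  1  3  2  3
2  3  1  1  3  0
0  3  1  3  3  2
1  1  3  0  3  3
t=16: 1  1  0  2  2  0
1  2  1  3  3  3
2  3  1  3  1  2
0  3  2  1  0  1
1  1  3  2  2  1
t=17: 1  1  0  2  2  0
1  2  1  3  3  3
2  3  1  3  1  2
0  3  2  1  1  1
1  1  3  2  2  1
t=18: 1  1  0  2  2  0
1  2  1  3  3  3
2  3  1  3  1  2
0  3  2  1  2  1
1  1  3  2  2  1
t=19: 1  1  0  2  2  0
1  2  1  3  3  3
2  3  1  3  1  2
0  3  2  1  3  1
1  1  3  2  2  1
t=20: 1  1  0  2  2  0
1  2  1  3  3  3
2  3  1  3  2  2
0  3  2  2  0  2
1  1  3  2  3  1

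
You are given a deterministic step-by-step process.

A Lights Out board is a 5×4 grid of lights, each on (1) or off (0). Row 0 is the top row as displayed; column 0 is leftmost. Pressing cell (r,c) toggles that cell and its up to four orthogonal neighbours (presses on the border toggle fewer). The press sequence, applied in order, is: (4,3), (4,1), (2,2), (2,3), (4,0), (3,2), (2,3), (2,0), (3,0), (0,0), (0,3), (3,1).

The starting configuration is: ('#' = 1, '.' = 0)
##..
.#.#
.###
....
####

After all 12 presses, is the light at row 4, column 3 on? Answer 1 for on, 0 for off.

0) ##..
.#.#
.###
....
####
1) ##..
.#.#
.###
...#
##..
2) ##..
.#.#
.###
.#.#
..#.
3) ##..
.###
....
.###
..#.
4) ##..
.##.
..##
.##.
..#.
5) ##..
.##.
..##
###.
###.
6) ##..
.##.
...#
#..#
##..
7) ##..
.###
..#.
#...
##..
8) ##..
####
###.
....
##..
9) ##..
####
.##.
##..
.#..
10) ....
.###
.##.
##..
.#..
11) ..##
.##.
.##.
##..
.#..
12) ..##
.##.
..#.
..#.
....

0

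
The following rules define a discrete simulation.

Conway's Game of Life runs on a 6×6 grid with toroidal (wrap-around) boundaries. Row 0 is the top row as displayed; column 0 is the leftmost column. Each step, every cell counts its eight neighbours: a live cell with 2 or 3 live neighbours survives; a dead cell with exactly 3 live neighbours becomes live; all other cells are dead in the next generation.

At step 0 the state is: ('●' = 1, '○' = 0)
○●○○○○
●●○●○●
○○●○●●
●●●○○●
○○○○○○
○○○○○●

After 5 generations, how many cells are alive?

4

k=0  ○●○○○○
●●○●○●
○○●○●●
●●●○○●
○○○○○○
○○○○○●
k=1  ○●●○●●
○●○●○●
○○○○○○
●●●●●●
○●○○○●
○○○○○○
k=2  ○●●●●●
○●○●○●
○○○○○○
○●●●●●
○●○●○●
○●●○●●
k=3  ○○○○○○
○●○●○●
○●○○○●
○●○●○●
○○○○○○
○○○○○○
k=4  ○○○○○○
○○●○●○
○●○○○●
○○●○●○
○○○○○○
○○○○○○
k=5  ○○○○○○
○○○○○○
○●●○●●
○○○○○○
○○○○○○
○○○○○○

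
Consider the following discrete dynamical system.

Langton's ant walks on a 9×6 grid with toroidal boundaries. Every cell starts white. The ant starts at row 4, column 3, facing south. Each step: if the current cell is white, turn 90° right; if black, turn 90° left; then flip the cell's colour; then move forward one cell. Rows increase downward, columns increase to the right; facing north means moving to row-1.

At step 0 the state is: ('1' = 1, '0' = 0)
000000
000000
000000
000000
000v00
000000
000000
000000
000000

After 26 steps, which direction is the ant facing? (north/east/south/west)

north

[0] 000000
000000
000000
000000
000v00
000000
000000
000000
000000
[1] 000000
000000
000000
000000
00<100
000000
000000
000000
000000
[2] 000000
000000
000000
00^000
001100
000000
000000
000000
000000
[3] 000000
000000
000000
001>00
001100
000000
000000
000000
000000
[4] 000000
000000
000000
001100
001v00
000000
000000
000000
000000
[5] 000000
000000
000000
001100
0010>0
000000
000000
000000
000000
[6] 000000
000000
000000
001100
001010
0000v0
000000
000000
000000
[7] 000000
000000
000000
001100
001010
000<10
000000
000000
000000
[8] 000000
000000
000000
001100
001^10
000110
000000
000000
000000
[9] 000000
000000
000000
001100
0011>0
000110
000000
000000
000000
[10] 000000
000000
000000
0011^0
001100
000110
000000
000000
000000
[11] 000000
000000
000000
00111>
001100
000110
000000
000000
000000
[12] 000000
000000
000000
001111
00110v
000110
000000
000000
000000
[13] 000000
000000
000000
001111
0011<1
000110
000000
000000
000000
[14] 000000
000000
000000
0011^1
001111
000110
000000
000000
000000
[15] 000000
000000
000000
001<01
001111
000110
000000
000000
000000
[16] 000000
000000
000000
001001
001v11
000110
000000
000000
000000
[17] 000000
000000
000000
001001
0010>1
000110
000000
000000
000000
[18] 000000
000000
000000
0010^1
001001
000110
000000
000000
000000
[19] 000000
000000
000000
00101>
001001
000110
000000
000000
000000
[20] 000000
000000
00000^
001010
001001
000110
000000
000000
000000
[21] 000000
000000
>00001
001010
001001
000110
000000
000000
000000
[22] 000000
000000
100001
v01010
001001
000110
000000
000000
000000
[23] 000000
000000
100001
10101<
001001
000110
000000
000000
000000
[24] 000000
000000
10000^
101011
001001
000110
000000
000000
000000
[25] 000000
000000
1000<0
101011
001001
000110
000000
000000
000000
[26] 000000
0000^0
100010
101011
001001
000110
000000
000000
000000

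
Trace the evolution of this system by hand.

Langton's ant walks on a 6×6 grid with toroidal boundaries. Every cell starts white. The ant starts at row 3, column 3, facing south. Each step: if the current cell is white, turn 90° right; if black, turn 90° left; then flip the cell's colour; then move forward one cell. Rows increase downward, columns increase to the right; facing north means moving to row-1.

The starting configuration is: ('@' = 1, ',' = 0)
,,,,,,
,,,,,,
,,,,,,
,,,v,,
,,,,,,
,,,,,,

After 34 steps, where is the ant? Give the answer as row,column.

0,4

step 0: ,,,,,,
,,,,,,
,,,,,,
,,,v,,
,,,,,,
,,,,,,
step 1: ,,,,,,
,,,,,,
,,,,,,
,,<@,,
,,,,,,
,,,,,,
step 2: ,,,,,,
,,,,,,
,,^,,,
,,@@,,
,,,,,,
,,,,,,
step 3: ,,,,,,
,,,,,,
,,@>,,
,,@@,,
,,,,,,
,,,,,,
step 4: ,,,,,,
,,,,,,
,,@@,,
,,@v,,
,,,,,,
,,,,,,
step 5: ,,,,,,
,,,,,,
,,@@,,
,,@,>,
,,,,,,
,,,,,,
step 6: ,,,,,,
,,,,,,
,,@@,,
,,@,@,
,,,,v,
,,,,,,
step 7: ,,,,,,
,,,,,,
,,@@,,
,,@,@,
,,,<@,
,,,,,,
step 8: ,,,,,,
,,,,,,
,,@@,,
,,@^@,
,,,@@,
,,,,,,
step 9: ,,,,,,
,,,,,,
,,@@,,
,,@@>,
,,,@@,
,,,,,,
step 10: ,,,,,,
,,,,,,
,,@@^,
,,@@,,
,,,@@,
,,,,,,
step 11: ,,,,,,
,,,,,,
,,@@@>
,,@@,,
,,,@@,
,,,,,,
step 12: ,,,,,,
,,,,,,
,,@@@@
,,@@,v
,,,@@,
,,,,,,
step 13: ,,,,,,
,,,,,,
,,@@@@
,,@@<@
,,,@@,
,,,,,,
step 14: ,,,,,,
,,,,,,
,,@@^@
,,@@@@
,,,@@,
,,,,,,
step 15: ,,,,,,
,,,,,,
,,@<,@
,,@@@@
,,,@@,
,,,,,,
step 16: ,,,,,,
,,,,,,
,,@,,@
,,@v@@
,,,@@,
,,,,,,
step 17: ,,,,,,
,,,,,,
,,@,,@
,,@,>@
,,,@@,
,,,,,,
step 18: ,,,,,,
,,,,,,
,,@,^@
,,@,,@
,,,@@,
,,,,,,
step 19: ,,,,,,
,,,,,,
,,@,@>
,,@,,@
,,,@@,
,,,,,,
step 20: ,,,,,,
,,,,,^
,,@,@,
,,@,,@
,,,@@,
,,,,,,
step 21: ,,,,,,
>,,,,@
,,@,@,
,,@,,@
,,,@@,
,,,,,,
step 22: ,,,,,,
@,,,,@
v,@,@,
,,@,,@
,,,@@,
,,,,,,
step 23: ,,,,,,
@,,,,@
@,@,@<
,,@,,@
,,,@@,
,,,,,,
step 24: ,,,,,,
@,,,,^
@,@,@@
,,@,,@
,,,@@,
,,,,,,
step 25: ,,,,,,
@,,,<,
@,@,@@
,,@,,@
,,,@@,
,,,,,,
step 26: ,,,,^,
@,,,@,
@,@,@@
,,@,,@
,,,@@,
,,,,,,
step 27: ,,,,@>
@,,,@,
@,@,@@
,,@,,@
,,,@@,
,,,,,,
step 28: ,,,,@@
@,,,@v
@,@,@@
,,@,,@
,,,@@,
,,,,,,
step 29: ,,,,@@
@,,,<@
@,@,@@
,,@,,@
,,,@@,
,,,,,,
step 30: ,,,,@@
@,,,,@
@,@,v@
,,@,,@
,,,@@,
,,,,,,
step 31: ,,,,@@
@,,,,@
@,@,,>
,,@,,@
,,,@@,
,,,,,,
step 32: ,,,,@@
@,,,,^
@,@,,,
,,@,,@
,,,@@,
,,,,,,
step 33: ,,,,@@
@,,,<,
@,@,,,
,,@,,@
,,,@@,
,,,,,,
step 34: ,,,,^@
@,,,@,
@,@,,,
,,@,,@
,,,@@,
,,,,,,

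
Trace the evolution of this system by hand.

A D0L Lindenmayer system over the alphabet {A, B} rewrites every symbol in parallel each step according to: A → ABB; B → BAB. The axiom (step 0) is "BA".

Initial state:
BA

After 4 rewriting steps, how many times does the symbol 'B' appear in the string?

step 0: BA
step 1: BABABB
step 2: BABABBBABABBBABBAB
step 3: BABABBBABABBBABBABBABABBBABABBBABBABBABABBBABBABABBBAB
step 4: BABABBBABABBBABBABBABABBBABABBBABBABBABABBBABBABABBBABBABA…BBABBABABBBABABBBABBABBABABBBABBABABBBABABBBABBABBABABBBAB  (len 162)

108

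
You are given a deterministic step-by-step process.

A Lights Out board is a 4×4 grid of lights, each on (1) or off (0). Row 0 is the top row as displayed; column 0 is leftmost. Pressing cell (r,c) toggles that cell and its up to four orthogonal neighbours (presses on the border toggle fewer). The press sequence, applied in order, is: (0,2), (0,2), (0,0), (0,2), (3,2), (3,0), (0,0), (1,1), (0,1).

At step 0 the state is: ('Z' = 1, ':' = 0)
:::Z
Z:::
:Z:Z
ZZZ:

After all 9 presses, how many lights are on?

7

[0] :::Z
Z:::
:Z:Z
ZZZ:
[1] :ZZ:
Z:Z:
:Z:Z
ZZZ:
[2] :::Z
Z:::
:Z:Z
ZZZ:
[3] ZZ:Z
::::
:Z:Z
ZZZ:
[4] Z:Z:
::Z:
:Z:Z
ZZZ:
[5] Z:Z:
::Z:
:ZZZ
Z::Z
[6] Z:Z:
::Z:
ZZZZ
:Z:Z
[7] :ZZ:
Z:Z:
ZZZZ
:Z:Z
[8] ::Z:
:Z::
Z:ZZ
:Z:Z
[9] ZZ::
::::
Z:ZZ
:Z:Z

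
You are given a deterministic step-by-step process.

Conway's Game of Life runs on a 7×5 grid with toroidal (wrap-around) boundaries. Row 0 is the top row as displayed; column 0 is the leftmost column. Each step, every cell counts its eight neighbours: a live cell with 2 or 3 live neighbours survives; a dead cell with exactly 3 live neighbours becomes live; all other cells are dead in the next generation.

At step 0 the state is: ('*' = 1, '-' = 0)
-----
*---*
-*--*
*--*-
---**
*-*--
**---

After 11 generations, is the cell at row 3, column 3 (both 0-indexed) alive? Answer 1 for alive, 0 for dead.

1

t=0: -----
*---*
-*--*
*--*-
---**
*-*--
**---
t=1: -*--*
*---*
-*-*-
*-**-
****-
*-**-
**---
t=2: -*--*
-****
-*-*-
*----
*----
---*-
---*-
t=3: -*--*
-*--*
-*-*-
**--*
----*
----*
--***
t=4: -*--*
-*-**
-*-*-
-****
---**
*---*
--*-*
t=5: -*--*
-*-**
-*---
-*---
-*---
*----
-*--*
t=6: -*--*
-*-**
-*---
***--
**---
**---
-*--*
t=7: -*--*
-*-**
---**
--*--
----*
--*-*
-**-*
t=8: -*--*
-----
*---*
----*
-----
-**-*
-**-*
t=9: -***-
----*
*---*
*---*
*--*-
-**--
----*
t=10: *-***
-**-*
---*-
-*-*-
*-**-
*****
*----
t=11: --*--
-*---
**-**
-*-*-
-----
-----
-----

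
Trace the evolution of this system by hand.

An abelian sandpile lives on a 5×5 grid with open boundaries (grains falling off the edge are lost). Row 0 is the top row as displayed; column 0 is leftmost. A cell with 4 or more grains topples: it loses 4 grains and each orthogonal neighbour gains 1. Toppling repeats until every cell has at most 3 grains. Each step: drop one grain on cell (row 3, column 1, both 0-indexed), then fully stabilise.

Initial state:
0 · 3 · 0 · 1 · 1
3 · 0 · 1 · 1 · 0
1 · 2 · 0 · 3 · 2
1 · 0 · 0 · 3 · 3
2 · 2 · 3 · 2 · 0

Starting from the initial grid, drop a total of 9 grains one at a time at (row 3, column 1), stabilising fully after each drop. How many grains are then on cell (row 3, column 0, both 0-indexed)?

step 0: 0 · 3 · 0 · 1 · 1
3 · 0 · 1 · 1 · 0
1 · 2 · 0 · 3 · 2
1 · 0 · 0 · 3 · 3
2 · 2 · 3 · 2 · 0
step 1: 0 · 3 · 0 · 1 · 1
3 · 0 · 1 · 1 · 0
1 · 2 · 0 · 3 · 2
1 · 1 · 0 · 3 · 3
2 · 2 · 3 · 2 · 0
step 2: 0 · 3 · 0 · 1 · 1
3 · 0 · 1 · 1 · 0
1 · 2 · 0 · 3 · 2
1 · 2 · 0 · 3 · 3
2 · 2 · 3 · 2 · 0
step 3: 0 · 3 · 0 · 1 · 1
3 · 0 · 1 · 1 · 0
1 · 2 · 0 · 3 · 2
1 · 3 · 0 · 3 · 3
2 · 2 · 3 · 2 · 0
step 4: 0 · 3 · 0 · 1 · 1
3 · 0 · 1 · 1 · 0
1 · 3 · 0 · 3 · 2
2 · 0 · 1 · 3 · 3
2 · 3 · 3 · 2 · 0
step 5: 0 · 3 · 0 · 1 · 1
3 · 0 · 1 · 1 · 0
1 · 3 · 0 · 3 · 2
2 · 1 · 1 · 3 · 3
2 · 3 · 3 · 2 · 0
step 6: 0 · 3 · 0 · 1 · 1
3 · 0 · 1 · 1 · 0
1 · 3 · 0 · 3 · 2
2 · 2 · 1 · 3 · 3
2 · 3 · 3 · 2 · 0
step 7: 0 · 3 · 0 · 1 · 1
3 · 0 · 1 · 1 · 0
1 · 3 · 0 · 3 · 2
2 · 3 · 1 · 3 · 3
2 · 3 · 3 · 2 · 0
step 8: 0 · 3 · 0 · 1 · 1
3 · 1 · 1 · 1 · 0
2 · 0 · 1 · 3 · 2
3 · 2 · 3 · 3 · 3
3 · 1 · 0 · 3 · 0
step 9: 0 · 3 · 0 · 1 · 1
3 · 1 · 1 · 1 · 0
2 · 0 · 1 · 3 · 2
3 · 3 · 3 · 3 · 3
3 · 1 · 0 · 3 · 0

3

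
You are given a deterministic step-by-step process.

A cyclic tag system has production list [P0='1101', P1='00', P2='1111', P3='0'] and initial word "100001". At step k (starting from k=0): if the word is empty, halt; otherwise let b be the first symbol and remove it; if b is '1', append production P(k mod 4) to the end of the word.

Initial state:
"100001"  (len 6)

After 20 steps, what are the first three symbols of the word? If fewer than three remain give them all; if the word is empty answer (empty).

101

k=0  "100001"  (len 6)
k=1  "000011101"  (len 9)
k=2  "00011101"  (len 8)
k=3  "0011101"  (len 7)
k=4  "011101"  (len 6)
k=5  "11101"  (len 5)
k=6  "110100"  (len 6)
k=7  "101001111"  (len 9)
k=8  "010011110"  (len 9)
k=9  "10011110"  (len 8)
k=10  "001111000"  (len 9)
k=11  "01111000"  (len 8)
k=12  "1111000"  (len 7)
k=13  "1110001101"  (len 10)
k=14  "11000110100"  (len 11)
k=15  "10001101001111"  (len 14)
k=16  "00011010011110"  (len 14)
k=17  "0011010011110"  (len 13)
k=18  "011010011110"  (len 12)
k=19  "11010011110"  (len 11)
k=20  "10100111100"  (len 11)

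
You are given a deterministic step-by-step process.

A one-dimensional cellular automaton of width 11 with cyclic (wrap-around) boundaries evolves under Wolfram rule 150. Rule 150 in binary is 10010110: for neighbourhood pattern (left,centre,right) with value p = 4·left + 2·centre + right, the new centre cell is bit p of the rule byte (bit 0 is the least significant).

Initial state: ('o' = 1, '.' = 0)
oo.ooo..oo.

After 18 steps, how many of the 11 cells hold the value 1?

gen 0: oo.ooo..oo.
gen 1: ....o.oo...
gen 2: ...oo...o..
gen 3: ..o..o.ooo.
gen 4: .ooooo..o.o
gen 5: ..ooo.ooo.o
gen 6: oo.o...o..o
gen 7: o..oo.oooo.
gen 8: ooo....oo..
gen 9: .o.o..o..oo
gen 10: .o.oooooo..
gen 11: oo..oooo.o.
gen 12: ..oo.oo..o.
gen 13: .o.....oooo
gen 14: .oo...o.oo.
gen 15: o..o.oo...o
gen 16: .ooo...o.o.
gen 17: o.o.o.oo.oo
gen 18: ..o.o.....o

3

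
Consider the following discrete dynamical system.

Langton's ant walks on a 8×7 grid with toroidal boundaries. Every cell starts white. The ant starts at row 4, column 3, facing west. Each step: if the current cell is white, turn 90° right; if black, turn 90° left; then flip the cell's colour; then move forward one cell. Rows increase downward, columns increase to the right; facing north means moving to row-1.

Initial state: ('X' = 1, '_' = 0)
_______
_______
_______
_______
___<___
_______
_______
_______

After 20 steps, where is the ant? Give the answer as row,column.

6,5

k=0  _______
_______
_______
_______
___<___
_______
_______
_______
k=1  _______
_______
_______
___^___
___X___
_______
_______
_______
k=2  _______
_______
_______
___X>__
___X___
_______
_______
_______
k=3  _______
_______
_______
___XX__
___Xv__
_______
_______
_______
k=4  _______
_______
_______
___XX__
___<X__
_______
_______
_______
k=5  _______
_______
_______
___XX__
____X__
___v___
_______
_______
k=6  _______
_______
_______
___XX__
____X__
__<X___
_______
_______
k=7  _______
_______
_______
___XX__
__^_X__
__XX___
_______
_______
k=8  _______
_______
_______
___XX__
__X>X__
__XX___
_______
_______
k=9  _______
_______
_______
___XX__
__XXX__
__Xv___
_______
_______
k=10  _______
_______
_______
___XX__
__XXX__
__X_>__
_______
_______
k=11  _______
_______
_______
___XX__
__XXX__
__X_X__
____v__
_______
k=12  _______
_______
_______
___XX__
__XXX__
__X_X__
___<X__
_______
k=13  _______
_______
_______
___XX__
__XXX__
__X^X__
___XX__
_______
k=14  _______
_______
_______
___XX__
__XXX__
__XX>__
___XX__
_______
k=15  _______
_______
_______
___XX__
__XX^__
__XX___
___XX__
_______
k=16  _______
_______
_______
___XX__
__X<___
__XX___
___XX__
_______
k=17  _______
_______
_______
___XX__
__X____
__Xv___
___XX__
_______
k=18  _______
_______
_______
___XX__
__X____
__X_>__
___XX__
_______
k=19  _______
_______
_______
___XX__
__X____
__X_X__
___Xv__
_______
k=20  _______
_______
_______
___XX__
__X____
__X_X__
___X_>_
_______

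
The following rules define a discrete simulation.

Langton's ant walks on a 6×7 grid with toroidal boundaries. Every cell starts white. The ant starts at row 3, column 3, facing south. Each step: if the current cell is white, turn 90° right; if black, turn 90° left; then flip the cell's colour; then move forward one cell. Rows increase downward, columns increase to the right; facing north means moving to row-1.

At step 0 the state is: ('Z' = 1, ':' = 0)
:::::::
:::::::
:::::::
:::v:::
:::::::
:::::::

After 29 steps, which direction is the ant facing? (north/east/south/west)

west

step 0: :::::::
:::::::
:::::::
:::v:::
:::::::
:::::::
step 1: :::::::
:::::::
:::::::
::<Z:::
:::::::
:::::::
step 2: :::::::
:::::::
::^::::
::ZZ:::
:::::::
:::::::
step 3: :::::::
:::::::
::Z>:::
::ZZ:::
:::::::
:::::::
step 4: :::::::
:::::::
::ZZ:::
::Zv:::
:::::::
:::::::
step 5: :::::::
:::::::
::ZZ:::
::Z:>::
:::::::
:::::::
step 6: :::::::
:::::::
::ZZ:::
::Z:Z::
::::v::
:::::::
step 7: :::::::
:::::::
::ZZ:::
::Z:Z::
:::<Z::
:::::::
step 8: :::::::
:::::::
::ZZ:::
::Z^Z::
:::ZZ::
:::::::
step 9: :::::::
:::::::
::ZZ:::
::ZZ>::
:::ZZ::
:::::::
step 10: :::::::
:::::::
::ZZ^::
::ZZ:::
:::ZZ::
:::::::
step 11: :::::::
:::::::
::ZZZ>:
::ZZ:::
:::ZZ::
:::::::
step 12: :::::::
:::::::
::ZZZZ:
::ZZ:v:
:::ZZ::
:::::::
step 13: :::::::
:::::::
::ZZZZ:
::ZZ<Z:
:::ZZ::
:::::::
step 14: :::::::
:::::::
::ZZ^Z:
::ZZZZ:
:::ZZ::
:::::::
step 15: :::::::
:::::::
::Z<:Z:
::ZZZZ:
:::ZZ::
:::::::
step 16: :::::::
:::::::
::Z::Z:
::ZvZZ:
:::ZZ::
:::::::
step 17: :::::::
:::::::
::Z::Z:
::Z:>Z:
:::ZZ::
:::::::
step 18: :::::::
:::::::
::Z:^Z:
::Z::Z:
:::ZZ::
:::::::
step 19: :::::::
:::::::
::Z:Z>:
::Z::Z:
:::ZZ::
:::::::
step 20: :::::::
:::::^:
::Z:Z::
::Z::Z:
:::ZZ::
:::::::
step 21: :::::::
:::::Z>
::Z:Z::
::Z::Z:
:::ZZ::
:::::::
step 22: :::::::
:::::ZZ
::Z:Z:v
::Z::Z:
:::ZZ::
:::::::
step 23: :::::::
:::::ZZ
::Z:Z<Z
::Z::Z:
:::ZZ::
:::::::
step 24: :::::::
:::::^Z
::Z:ZZZ
::Z::Z:
:::ZZ::
:::::::
step 25: :::::::
::::<:Z
::Z:ZZZ
::Z::Z:
:::ZZ::
:::::::
step 26: ::::^::
::::Z:Z
::Z:ZZZ
::Z::Z:
:::ZZ::
:::::::
step 27: ::::Z>:
::::Z:Z
::Z:ZZZ
::Z::Z:
:::ZZ::
:::::::
step 28: ::::ZZ:
::::ZvZ
::Z:ZZZ
::Z::Z:
:::ZZ::
:::::::
step 29: ::::ZZ:
::::<ZZ
::Z:ZZZ
::Z::Z:
:::ZZ::
:::::::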